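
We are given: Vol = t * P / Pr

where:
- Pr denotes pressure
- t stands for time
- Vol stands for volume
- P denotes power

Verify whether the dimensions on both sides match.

Yes

Pr (pressure) has dimensions [L^-1 M T^-2].
t (time) has dimensions [T].
Vol (volume) has dimensions [L^3].
P (power) has dimensions [L^2 M T^-3].

Left side: [L^3]
Right side: [L^3]

Both sides have the same dimensions, so the equation is dimensionally consistent.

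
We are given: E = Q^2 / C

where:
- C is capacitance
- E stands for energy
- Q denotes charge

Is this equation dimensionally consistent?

Yes

C (capacitance) has dimensions [I^2 L^-2 M^-1 T^4].
E (energy) has dimensions [L^2 M T^-2].
Q (charge) has dimensions [I T].

Left side: [L^2 M T^-2]
Right side: [L^2 M T^-2]

Both sides have the same dimensions, so the equation is dimensionally consistent.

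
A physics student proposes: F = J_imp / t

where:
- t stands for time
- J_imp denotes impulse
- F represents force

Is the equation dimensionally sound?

Yes

t (time) has dimensions [T].
J_imp (impulse) has dimensions [L M T^-1].
F (force) has dimensions [L M T^-2].

Left side: [L M T^-2]
Right side: [L M T^-2]

Both sides have the same dimensions, so the equation is dimensionally consistent.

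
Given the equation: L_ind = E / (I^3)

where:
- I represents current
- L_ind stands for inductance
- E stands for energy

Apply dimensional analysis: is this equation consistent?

No

I (current) has dimensions [I].
L_ind (inductance) has dimensions [I^-2 L^2 M T^-2].
E (energy) has dimensions [L^2 M T^-2].

Left side: [I^-2 L^2 M T^-2]
Right side: [I^-3 L^2 M T^-2]

The two sides have different dimensions, so the equation is NOT dimensionally consistent.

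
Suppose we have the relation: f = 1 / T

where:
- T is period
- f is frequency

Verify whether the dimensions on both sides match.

Yes

T (period) has dimensions [T].
f (frequency) has dimensions [T^-1].

Left side: [T^-1]
Right side: [T^-1]

Both sides have the same dimensions, so the equation is dimensionally consistent.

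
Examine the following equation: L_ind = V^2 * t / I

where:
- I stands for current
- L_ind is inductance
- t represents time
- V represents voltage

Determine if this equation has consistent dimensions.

No

I (current) has dimensions [I].
L_ind (inductance) has dimensions [I^-2 L^2 M T^-2].
t (time) has dimensions [T].
V (voltage) has dimensions [I^-1 L^2 M T^-3].

Left side: [I^-2 L^2 M T^-2]
Right side: [I^-3 L^4 M^2 T^-5]

The two sides have different dimensions, so the equation is NOT dimensionally consistent.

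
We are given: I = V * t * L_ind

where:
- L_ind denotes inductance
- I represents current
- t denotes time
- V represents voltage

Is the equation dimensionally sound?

No

L_ind (inductance) has dimensions [I^-2 L^2 M T^-2].
I (current) has dimensions [I].
t (time) has dimensions [T].
V (voltage) has dimensions [I^-1 L^2 M T^-3].

Left side: [I]
Right side: [I^-3 L^4 M^2 T^-4]

The two sides have different dimensions, so the equation is NOT dimensionally consistent.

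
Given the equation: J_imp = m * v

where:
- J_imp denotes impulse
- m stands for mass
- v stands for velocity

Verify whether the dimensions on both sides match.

Yes

J_imp (impulse) has dimensions [L M T^-1].
m (mass) has dimensions [M].
v (velocity) has dimensions [L T^-1].

Left side: [L M T^-1]
Right side: [L M T^-1]

Both sides have the same dimensions, so the equation is dimensionally consistent.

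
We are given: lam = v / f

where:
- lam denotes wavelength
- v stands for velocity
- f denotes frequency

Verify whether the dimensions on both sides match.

Yes

lam (wavelength) has dimensions [L].
v (velocity) has dimensions [L T^-1].
f (frequency) has dimensions [T^-1].

Left side: [L]
Right side: [L]

Both sides have the same dimensions, so the equation is dimensionally consistent.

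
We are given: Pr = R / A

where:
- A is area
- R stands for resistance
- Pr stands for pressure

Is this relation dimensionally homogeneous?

No

A (area) has dimensions [L^2].
R (resistance) has dimensions [I^-2 L^2 M T^-3].
Pr (pressure) has dimensions [L^-1 M T^-2].

Left side: [L^-1 M T^-2]
Right side: [I^-2 M T^-3]

The two sides have different dimensions, so the equation is NOT dimensionally consistent.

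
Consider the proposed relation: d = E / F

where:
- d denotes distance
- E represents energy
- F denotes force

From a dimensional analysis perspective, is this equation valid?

Yes

d (distance) has dimensions [L].
E (energy) has dimensions [L^2 M T^-2].
F (force) has dimensions [L M T^-2].

Left side: [L]
Right side: [L]

Both sides have the same dimensions, so the equation is dimensionally consistent.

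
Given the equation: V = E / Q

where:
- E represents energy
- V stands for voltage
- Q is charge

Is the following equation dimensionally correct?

Yes

E (energy) has dimensions [L^2 M T^-2].
V (voltage) has dimensions [I^-1 L^2 M T^-3].
Q (charge) has dimensions [I T].

Left side: [I^-1 L^2 M T^-3]
Right side: [I^-1 L^2 M T^-3]

Both sides have the same dimensions, so the equation is dimensionally consistent.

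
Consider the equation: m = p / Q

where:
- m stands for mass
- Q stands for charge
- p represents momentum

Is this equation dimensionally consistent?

No

m (mass) has dimensions [M].
Q (charge) has dimensions [I T].
p (momentum) has dimensions [L M T^-1].

Left side: [M]
Right side: [I^-1 L M T^-2]

The two sides have different dimensions, so the equation is NOT dimensionally consistent.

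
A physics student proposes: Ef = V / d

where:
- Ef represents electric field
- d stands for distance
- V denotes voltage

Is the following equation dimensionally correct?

Yes

Ef (electric field) has dimensions [I^-1 L M T^-3].
d (distance) has dimensions [L].
V (voltage) has dimensions [I^-1 L^2 M T^-3].

Left side: [I^-1 L M T^-3]
Right side: [I^-1 L M T^-3]

Both sides have the same dimensions, so the equation is dimensionally consistent.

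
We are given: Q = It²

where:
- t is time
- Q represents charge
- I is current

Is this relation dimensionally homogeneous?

No

t (time) has dimensions [T].
Q (charge) has dimensions [I T].
I (current) has dimensions [I].

Left side: [I T]
Right side: [I T^2]

The two sides have different dimensions, so the equation is NOT dimensionally consistent.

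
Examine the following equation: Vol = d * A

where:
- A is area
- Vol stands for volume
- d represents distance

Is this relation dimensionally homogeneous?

Yes

A (area) has dimensions [L^2].
Vol (volume) has dimensions [L^3].
d (distance) has dimensions [L].

Left side: [L^3]
Right side: [L^3]

Both sides have the same dimensions, so the equation is dimensionally consistent.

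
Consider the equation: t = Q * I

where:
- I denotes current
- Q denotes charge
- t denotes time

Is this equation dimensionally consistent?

No

I (current) has dimensions [I].
Q (charge) has dimensions [I T].
t (time) has dimensions [T].

Left side: [T]
Right side: [I^2 T]

The two sides have different dimensions, so the equation is NOT dimensionally consistent.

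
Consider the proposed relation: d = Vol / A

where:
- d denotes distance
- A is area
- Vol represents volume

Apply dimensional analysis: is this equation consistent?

Yes

d (distance) has dimensions [L].
A (area) has dimensions [L^2].
Vol (volume) has dimensions [L^3].

Left side: [L]
Right side: [L]

Both sides have the same dimensions, so the equation is dimensionally consistent.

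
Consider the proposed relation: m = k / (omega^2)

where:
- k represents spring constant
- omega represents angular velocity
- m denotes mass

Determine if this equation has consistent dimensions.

Yes

k (spring constant) has dimensions [M T^-2].
omega (angular velocity) has dimensions [T^-1].
m (mass) has dimensions [M].

Left side: [M]
Right side: [M]

Both sides have the same dimensions, so the equation is dimensionally consistent.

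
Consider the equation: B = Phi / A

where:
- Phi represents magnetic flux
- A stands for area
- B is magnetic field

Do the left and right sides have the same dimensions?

Yes

Phi (magnetic flux) has dimensions [I^-1 L^2 M T^-2].
A (area) has dimensions [L^2].
B (magnetic field) has dimensions [I^-1 M T^-2].

Left side: [I^-1 M T^-2]
Right side: [I^-1 M T^-2]

Both sides have the same dimensions, so the equation is dimensionally consistent.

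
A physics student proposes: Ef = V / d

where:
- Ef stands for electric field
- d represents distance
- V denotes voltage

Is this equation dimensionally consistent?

Yes

Ef (electric field) has dimensions [I^-1 L M T^-3].
d (distance) has dimensions [L].
V (voltage) has dimensions [I^-1 L^2 M T^-3].

Left side: [I^-1 L M T^-3]
Right side: [I^-1 L M T^-3]

Both sides have the same dimensions, so the equation is dimensionally consistent.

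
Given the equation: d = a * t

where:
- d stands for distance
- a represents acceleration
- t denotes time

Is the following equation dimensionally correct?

No

d (distance) has dimensions [L].
a (acceleration) has dimensions [L T^-2].
t (time) has dimensions [T].

Left side: [L]
Right side: [L T^-1]

The two sides have different dimensions, so the equation is NOT dimensionally consistent.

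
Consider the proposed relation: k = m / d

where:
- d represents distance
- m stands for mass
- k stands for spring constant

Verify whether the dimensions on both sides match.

No

d (distance) has dimensions [L].
m (mass) has dimensions [M].
k (spring constant) has dimensions [M T^-2].

Left side: [M T^-2]
Right side: [L^-1 M]

The two sides have different dimensions, so the equation is NOT dimensionally consistent.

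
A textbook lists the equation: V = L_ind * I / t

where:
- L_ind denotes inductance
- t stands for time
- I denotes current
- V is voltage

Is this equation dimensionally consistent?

Yes

L_ind (inductance) has dimensions [I^-2 L^2 M T^-2].
t (time) has dimensions [T].
I (current) has dimensions [I].
V (voltage) has dimensions [I^-1 L^2 M T^-3].

Left side: [I^-1 L^2 M T^-3]
Right side: [I^-1 L^2 M T^-3]

Both sides have the same dimensions, so the equation is dimensionally consistent.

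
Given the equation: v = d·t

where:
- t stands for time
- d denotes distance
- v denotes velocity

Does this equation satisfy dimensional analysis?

No

t (time) has dimensions [T].
d (distance) has dimensions [L].
v (velocity) has dimensions [L T^-1].

Left side: [L T^-1]
Right side: [L T]

The two sides have different dimensions, so the equation is NOT dimensionally consistent.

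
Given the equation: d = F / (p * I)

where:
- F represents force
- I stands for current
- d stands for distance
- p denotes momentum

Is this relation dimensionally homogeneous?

No

F (force) has dimensions [L M T^-2].
I (current) has dimensions [I].
d (distance) has dimensions [L].
p (momentum) has dimensions [L M T^-1].

Left side: [L]
Right side: [I^-1 T^-1]

The two sides have different dimensions, so the equation is NOT dimensionally consistent.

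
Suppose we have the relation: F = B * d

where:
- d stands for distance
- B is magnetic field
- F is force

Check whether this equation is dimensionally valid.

No

d (distance) has dimensions [L].
B (magnetic field) has dimensions [I^-1 M T^-2].
F (force) has dimensions [L M T^-2].

Left side: [L M T^-2]
Right side: [I^-1 L M T^-2]

The two sides have different dimensions, so the equation is NOT dimensionally consistent.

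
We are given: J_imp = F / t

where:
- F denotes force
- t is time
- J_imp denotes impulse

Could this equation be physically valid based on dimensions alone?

No

F (force) has dimensions [L M T^-2].
t (time) has dimensions [T].
J_imp (impulse) has dimensions [L M T^-1].

Left side: [L M T^-1]
Right side: [L M T^-3]

The two sides have different dimensions, so the equation is NOT dimensionally consistent.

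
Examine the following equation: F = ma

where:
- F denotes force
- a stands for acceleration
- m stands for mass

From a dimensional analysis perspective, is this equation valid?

Yes

F (force) has dimensions [L M T^-2].
a (acceleration) has dimensions [L T^-2].
m (mass) has dimensions [M].

Left side: [L M T^-2]
Right side: [L M T^-2]

Both sides have the same dimensions, so the equation is dimensionally consistent.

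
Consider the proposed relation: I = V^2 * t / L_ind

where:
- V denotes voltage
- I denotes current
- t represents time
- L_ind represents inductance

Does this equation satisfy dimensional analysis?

No

V (voltage) has dimensions [I^-1 L^2 M T^-3].
I (current) has dimensions [I].
t (time) has dimensions [T].
L_ind (inductance) has dimensions [I^-2 L^2 M T^-2].

Left side: [I]
Right side: [L^2 M T^-3]

The two sides have different dimensions, so the equation is NOT dimensionally consistent.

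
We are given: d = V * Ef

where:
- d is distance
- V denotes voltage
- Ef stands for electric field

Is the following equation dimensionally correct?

No

d (distance) has dimensions [L].
V (voltage) has dimensions [I^-1 L^2 M T^-3].
Ef (electric field) has dimensions [I^-1 L M T^-3].

Left side: [L]
Right side: [I^-2 L^3 M^2 T^-6]

The two sides have different dimensions, so the equation is NOT dimensionally consistent.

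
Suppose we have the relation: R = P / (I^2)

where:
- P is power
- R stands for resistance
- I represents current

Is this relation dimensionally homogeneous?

Yes

P (power) has dimensions [L^2 M T^-3].
R (resistance) has dimensions [I^-2 L^2 M T^-3].
I (current) has dimensions [I].

Left side: [I^-2 L^2 M T^-3]
Right side: [I^-2 L^2 M T^-3]

Both sides have the same dimensions, so the equation is dimensionally consistent.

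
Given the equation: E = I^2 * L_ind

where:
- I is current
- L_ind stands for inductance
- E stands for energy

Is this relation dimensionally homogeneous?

Yes

I (current) has dimensions [I].
L_ind (inductance) has dimensions [I^-2 L^2 M T^-2].
E (energy) has dimensions [L^2 M T^-2].

Left side: [L^2 M T^-2]
Right side: [L^2 M T^-2]

Both sides have the same dimensions, so the equation is dimensionally consistent.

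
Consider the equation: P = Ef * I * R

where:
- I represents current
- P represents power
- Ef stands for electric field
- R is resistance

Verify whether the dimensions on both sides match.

No

I (current) has dimensions [I].
P (power) has dimensions [L^2 M T^-3].
Ef (electric field) has dimensions [I^-1 L M T^-3].
R (resistance) has dimensions [I^-2 L^2 M T^-3].

Left side: [L^2 M T^-3]
Right side: [I^-2 L^3 M^2 T^-6]

The two sides have different dimensions, so the equation is NOT dimensionally consistent.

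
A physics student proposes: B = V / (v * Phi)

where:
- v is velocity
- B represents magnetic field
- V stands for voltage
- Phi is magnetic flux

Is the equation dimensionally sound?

No

v (velocity) has dimensions [L T^-1].
B (magnetic field) has dimensions [I^-1 M T^-2].
V (voltage) has dimensions [I^-1 L^2 M T^-3].
Phi (magnetic flux) has dimensions [I^-1 L^2 M T^-2].

Left side: [I^-1 M T^-2]
Right side: [L^-1]

The two sides have different dimensions, so the equation is NOT dimensionally consistent.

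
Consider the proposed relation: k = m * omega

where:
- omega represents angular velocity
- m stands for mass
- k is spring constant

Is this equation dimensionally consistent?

No

omega (angular velocity) has dimensions [T^-1].
m (mass) has dimensions [M].
k (spring constant) has dimensions [M T^-2].

Left side: [M T^-2]
Right side: [M T^-1]

The two sides have different dimensions, so the equation is NOT dimensionally consistent.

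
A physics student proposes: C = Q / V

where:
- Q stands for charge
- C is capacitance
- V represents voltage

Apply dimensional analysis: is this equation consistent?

Yes

Q (charge) has dimensions [I T].
C (capacitance) has dimensions [I^2 L^-2 M^-1 T^4].
V (voltage) has dimensions [I^-1 L^2 M T^-3].

Left side: [I^2 L^-2 M^-1 T^4]
Right side: [I^2 L^-2 M^-1 T^4]

Both sides have the same dimensions, so the equation is dimensionally consistent.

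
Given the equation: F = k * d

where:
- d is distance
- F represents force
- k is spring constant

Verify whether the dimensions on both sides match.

Yes

d (distance) has dimensions [L].
F (force) has dimensions [L M T^-2].
k (spring constant) has dimensions [M T^-2].

Left side: [L M T^-2]
Right side: [L M T^-2]

Both sides have the same dimensions, so the equation is dimensionally consistent.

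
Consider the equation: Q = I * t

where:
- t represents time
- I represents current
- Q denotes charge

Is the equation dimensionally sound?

Yes

t (time) has dimensions [T].
I (current) has dimensions [I].
Q (charge) has dimensions [I T].

Left side: [I T]
Right side: [I T]

Both sides have the same dimensions, so the equation is dimensionally consistent.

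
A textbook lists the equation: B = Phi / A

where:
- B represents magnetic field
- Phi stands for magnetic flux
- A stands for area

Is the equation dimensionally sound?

Yes

B (magnetic field) has dimensions [I^-1 M T^-2].
Phi (magnetic flux) has dimensions [I^-1 L^2 M T^-2].
A (area) has dimensions [L^2].

Left side: [I^-1 M T^-2]
Right side: [I^-1 M T^-2]

Both sides have the same dimensions, so the equation is dimensionally consistent.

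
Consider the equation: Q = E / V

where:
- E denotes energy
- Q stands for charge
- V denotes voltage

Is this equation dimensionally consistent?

Yes

E (energy) has dimensions [L^2 M T^-2].
Q (charge) has dimensions [I T].
V (voltage) has dimensions [I^-1 L^2 M T^-3].

Left side: [I T]
Right side: [I T]

Both sides have the same dimensions, so the equation is dimensionally consistent.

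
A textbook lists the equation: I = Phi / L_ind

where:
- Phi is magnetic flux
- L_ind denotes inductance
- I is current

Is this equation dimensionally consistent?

Yes

Phi (magnetic flux) has dimensions [I^-1 L^2 M T^-2].
L_ind (inductance) has dimensions [I^-2 L^2 M T^-2].
I (current) has dimensions [I].

Left side: [I]
Right side: [I]

Both sides have the same dimensions, so the equation is dimensionally consistent.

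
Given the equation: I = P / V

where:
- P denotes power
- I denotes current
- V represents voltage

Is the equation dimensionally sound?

Yes

P (power) has dimensions [L^2 M T^-3].
I (current) has dimensions [I].
V (voltage) has dimensions [I^-1 L^2 M T^-3].

Left side: [I]
Right side: [I]

Both sides have the same dimensions, so the equation is dimensionally consistent.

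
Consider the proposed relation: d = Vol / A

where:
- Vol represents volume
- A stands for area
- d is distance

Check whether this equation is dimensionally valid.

Yes

Vol (volume) has dimensions [L^3].
A (area) has dimensions [L^2].
d (distance) has dimensions [L].

Left side: [L]
Right side: [L]

Both sides have the same dimensions, so the equation is dimensionally consistent.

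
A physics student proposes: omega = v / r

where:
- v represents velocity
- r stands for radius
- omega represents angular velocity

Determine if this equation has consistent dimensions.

Yes

v (velocity) has dimensions [L T^-1].
r (radius) has dimensions [L].
omega (angular velocity) has dimensions [T^-1].

Left side: [T^-1]
Right side: [T^-1]

Both sides have the same dimensions, so the equation is dimensionally consistent.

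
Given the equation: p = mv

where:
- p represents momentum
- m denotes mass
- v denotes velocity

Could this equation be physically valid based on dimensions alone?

Yes

p (momentum) has dimensions [L M T^-1].
m (mass) has dimensions [M].
v (velocity) has dimensions [L T^-1].

Left side: [L M T^-1]
Right side: [L M T^-1]

Both sides have the same dimensions, so the equation is dimensionally consistent.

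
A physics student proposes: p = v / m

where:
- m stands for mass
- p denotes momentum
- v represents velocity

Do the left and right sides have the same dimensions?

No

m (mass) has dimensions [M].
p (momentum) has dimensions [L M T^-1].
v (velocity) has dimensions [L T^-1].

Left side: [L M T^-1]
Right side: [L M^-1 T^-1]

The two sides have different dimensions, so the equation is NOT dimensionally consistent.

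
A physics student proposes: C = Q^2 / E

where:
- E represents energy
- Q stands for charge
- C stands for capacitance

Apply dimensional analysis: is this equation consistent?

Yes

E (energy) has dimensions [L^2 M T^-2].
Q (charge) has dimensions [I T].
C (capacitance) has dimensions [I^2 L^-2 M^-1 T^4].

Left side: [I^2 L^-2 M^-1 T^4]
Right side: [I^2 L^-2 M^-1 T^4]

Both sides have the same dimensions, so the equation is dimensionally consistent.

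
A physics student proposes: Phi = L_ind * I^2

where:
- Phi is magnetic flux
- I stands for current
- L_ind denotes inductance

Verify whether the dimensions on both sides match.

No

Phi (magnetic flux) has dimensions [I^-1 L^2 M T^-2].
I (current) has dimensions [I].
L_ind (inductance) has dimensions [I^-2 L^2 M T^-2].

Left side: [I^-1 L^2 M T^-2]
Right side: [L^2 M T^-2]

The two sides have different dimensions, so the equation is NOT dimensionally consistent.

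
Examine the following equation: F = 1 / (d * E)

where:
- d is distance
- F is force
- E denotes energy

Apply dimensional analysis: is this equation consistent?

No

d (distance) has dimensions [L].
F (force) has dimensions [L M T^-2].
E (energy) has dimensions [L^2 M T^-2].

Left side: [L M T^-2]
Right side: [L^-3 M^-1 T^2]

The two sides have different dimensions, so the equation is NOT dimensionally consistent.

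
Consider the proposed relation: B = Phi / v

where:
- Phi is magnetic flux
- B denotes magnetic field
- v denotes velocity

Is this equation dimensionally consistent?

No

Phi (magnetic flux) has dimensions [I^-1 L^2 M T^-2].
B (magnetic field) has dimensions [I^-1 M T^-2].
v (velocity) has dimensions [L T^-1].

Left side: [I^-1 M T^-2]
Right side: [I^-1 L M T^-1]

The two sides have different dimensions, so the equation is NOT dimensionally consistent.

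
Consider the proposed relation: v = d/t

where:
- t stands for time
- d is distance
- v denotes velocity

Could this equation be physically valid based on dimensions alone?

Yes

t (time) has dimensions [T].
d (distance) has dimensions [L].
v (velocity) has dimensions [L T^-1].

Left side: [L T^-1]
Right side: [L T^-1]

Both sides have the same dimensions, so the equation is dimensionally consistent.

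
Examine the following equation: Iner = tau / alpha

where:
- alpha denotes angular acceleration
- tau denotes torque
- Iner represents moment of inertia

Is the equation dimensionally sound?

Yes

alpha (angular acceleration) has dimensions [T^-2].
tau (torque) has dimensions [L^2 M T^-2].
Iner (moment of inertia) has dimensions [L^2 M].

Left side: [L^2 M]
Right side: [L^2 M]

Both sides have the same dimensions, so the equation is dimensionally consistent.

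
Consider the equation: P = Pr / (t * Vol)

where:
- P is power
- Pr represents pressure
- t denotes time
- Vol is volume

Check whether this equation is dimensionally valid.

No

P (power) has dimensions [L^2 M T^-3].
Pr (pressure) has dimensions [L^-1 M T^-2].
t (time) has dimensions [T].
Vol (volume) has dimensions [L^3].

Left side: [L^2 M T^-3]
Right side: [L^-4 M T^-3]

The two sides have different dimensions, so the equation is NOT dimensionally consistent.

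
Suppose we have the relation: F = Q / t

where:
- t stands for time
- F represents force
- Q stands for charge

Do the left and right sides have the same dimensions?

No

t (time) has dimensions [T].
F (force) has dimensions [L M T^-2].
Q (charge) has dimensions [I T].

Left side: [L M T^-2]
Right side: [I]

The two sides have different dimensions, so the equation is NOT dimensionally consistent.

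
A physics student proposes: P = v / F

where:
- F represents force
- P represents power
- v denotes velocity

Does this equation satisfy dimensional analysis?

No

F (force) has dimensions [L M T^-2].
P (power) has dimensions [L^2 M T^-3].
v (velocity) has dimensions [L T^-1].

Left side: [L^2 M T^-3]
Right side: [M^-1 T]

The two sides have different dimensions, so the equation is NOT dimensionally consistent.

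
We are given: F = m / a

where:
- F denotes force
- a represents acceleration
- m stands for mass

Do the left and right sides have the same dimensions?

No

F (force) has dimensions [L M T^-2].
a (acceleration) has dimensions [L T^-2].
m (mass) has dimensions [M].

Left side: [L M T^-2]
Right side: [L^-1 M T^2]

The two sides have different dimensions, so the equation is NOT dimensionally consistent.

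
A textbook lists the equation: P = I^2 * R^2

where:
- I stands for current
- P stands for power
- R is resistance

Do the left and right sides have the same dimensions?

No

I (current) has dimensions [I].
P (power) has dimensions [L^2 M T^-3].
R (resistance) has dimensions [I^-2 L^2 M T^-3].

Left side: [L^2 M T^-3]
Right side: [I^-2 L^4 M^2 T^-6]

The two sides have different dimensions, so the equation is NOT dimensionally consistent.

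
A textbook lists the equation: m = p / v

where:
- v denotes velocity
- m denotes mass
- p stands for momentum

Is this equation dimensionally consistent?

Yes

v (velocity) has dimensions [L T^-1].
m (mass) has dimensions [M].
p (momentum) has dimensions [L M T^-1].

Left side: [M]
Right side: [M]

Both sides have the same dimensions, so the equation is dimensionally consistent.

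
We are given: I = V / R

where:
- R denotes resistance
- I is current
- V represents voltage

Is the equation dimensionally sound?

Yes

R (resistance) has dimensions [I^-2 L^2 M T^-3].
I (current) has dimensions [I].
V (voltage) has dimensions [I^-1 L^2 M T^-3].

Left side: [I]
Right side: [I]

Both sides have the same dimensions, so the equation is dimensionally consistent.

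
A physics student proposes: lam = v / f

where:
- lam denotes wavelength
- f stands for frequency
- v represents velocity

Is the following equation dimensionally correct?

Yes

lam (wavelength) has dimensions [L].
f (frequency) has dimensions [T^-1].
v (velocity) has dimensions [L T^-1].

Left side: [L]
Right side: [L]

Both sides have the same dimensions, so the equation is dimensionally consistent.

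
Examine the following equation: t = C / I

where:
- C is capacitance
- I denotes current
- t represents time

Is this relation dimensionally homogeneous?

No

C (capacitance) has dimensions [I^2 L^-2 M^-1 T^4].
I (current) has dimensions [I].
t (time) has dimensions [T].

Left side: [T]
Right side: [I L^-2 M^-1 T^4]

The two sides have different dimensions, so the equation is NOT dimensionally consistent.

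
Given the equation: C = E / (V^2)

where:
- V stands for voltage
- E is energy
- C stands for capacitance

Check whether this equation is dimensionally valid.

Yes

V (voltage) has dimensions [I^-1 L^2 M T^-3].
E (energy) has dimensions [L^2 M T^-2].
C (capacitance) has dimensions [I^2 L^-2 M^-1 T^4].

Left side: [I^2 L^-2 M^-1 T^4]
Right side: [I^2 L^-2 M^-1 T^4]

Both sides have the same dimensions, so the equation is dimensionally consistent.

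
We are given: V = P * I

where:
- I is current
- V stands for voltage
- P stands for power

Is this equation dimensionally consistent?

No

I (current) has dimensions [I].
V (voltage) has dimensions [I^-1 L^2 M T^-3].
P (power) has dimensions [L^2 M T^-3].

Left side: [I^-1 L^2 M T^-3]
Right side: [I L^2 M T^-3]

The two sides have different dimensions, so the equation is NOT dimensionally consistent.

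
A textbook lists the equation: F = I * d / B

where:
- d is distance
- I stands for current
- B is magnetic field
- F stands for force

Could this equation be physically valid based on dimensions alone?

No

d (distance) has dimensions [L].
I (current) has dimensions [I].
B (magnetic field) has dimensions [I^-1 M T^-2].
F (force) has dimensions [L M T^-2].

Left side: [L M T^-2]
Right side: [I^2 L M^-1 T^2]

The two sides have different dimensions, so the equation is NOT dimensionally consistent.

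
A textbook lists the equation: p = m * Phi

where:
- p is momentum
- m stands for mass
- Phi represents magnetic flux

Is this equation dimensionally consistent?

No

p (momentum) has dimensions [L M T^-1].
m (mass) has dimensions [M].
Phi (magnetic flux) has dimensions [I^-1 L^2 M T^-2].

Left side: [L M T^-1]
Right side: [I^-1 L^2 M^2 T^-2]

The two sides have different dimensions, so the equation is NOT dimensionally consistent.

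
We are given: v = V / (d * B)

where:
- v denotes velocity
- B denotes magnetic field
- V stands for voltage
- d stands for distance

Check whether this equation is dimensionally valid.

Yes

v (velocity) has dimensions [L T^-1].
B (magnetic field) has dimensions [I^-1 M T^-2].
V (voltage) has dimensions [I^-1 L^2 M T^-3].
d (distance) has dimensions [L].

Left side: [L T^-1]
Right side: [L T^-1]

Both sides have the same dimensions, so the equation is dimensionally consistent.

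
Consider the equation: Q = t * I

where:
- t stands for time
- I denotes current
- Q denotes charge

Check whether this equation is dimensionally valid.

Yes

t (time) has dimensions [T].
I (current) has dimensions [I].
Q (charge) has dimensions [I T].

Left side: [I T]
Right side: [I T]

Both sides have the same dimensions, so the equation is dimensionally consistent.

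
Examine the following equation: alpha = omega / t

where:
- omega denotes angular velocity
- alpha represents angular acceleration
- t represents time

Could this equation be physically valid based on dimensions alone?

Yes

omega (angular velocity) has dimensions [T^-1].
alpha (angular acceleration) has dimensions [T^-2].
t (time) has dimensions [T].

Left side: [T^-2]
Right side: [T^-2]

Both sides have the same dimensions, so the equation is dimensionally consistent.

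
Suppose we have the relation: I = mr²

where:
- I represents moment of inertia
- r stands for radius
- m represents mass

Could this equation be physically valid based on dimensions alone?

Yes

I (moment of inertia) has dimensions [L^2 M].
r (radius) has dimensions [L].
m (mass) has dimensions [M].

Left side: [L^2 M]
Right side: [L^2 M]

Both sides have the same dimensions, so the equation is dimensionally consistent.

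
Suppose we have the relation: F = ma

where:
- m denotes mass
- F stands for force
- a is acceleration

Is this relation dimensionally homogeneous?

Yes

m (mass) has dimensions [M].
F (force) has dimensions [L M T^-2].
a (acceleration) has dimensions [L T^-2].

Left side: [L M T^-2]
Right side: [L M T^-2]

Both sides have the same dimensions, so the equation is dimensionally consistent.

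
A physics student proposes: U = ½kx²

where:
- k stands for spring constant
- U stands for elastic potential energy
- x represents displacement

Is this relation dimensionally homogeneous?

Yes

k (spring constant) has dimensions [M T^-2].
U (elastic potential energy) has dimensions [L^2 M T^-2].
x (displacement) has dimensions [L].

Left side: [L^2 M T^-2]
Right side: [L^2 M T^-2]

Both sides have the same dimensions, so the equation is dimensionally consistent.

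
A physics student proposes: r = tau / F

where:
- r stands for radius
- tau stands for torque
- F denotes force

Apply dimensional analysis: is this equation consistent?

Yes

r (radius) has dimensions [L].
tau (torque) has dimensions [L^2 M T^-2].
F (force) has dimensions [L M T^-2].

Left side: [L]
Right side: [L]

Both sides have the same dimensions, so the equation is dimensionally consistent.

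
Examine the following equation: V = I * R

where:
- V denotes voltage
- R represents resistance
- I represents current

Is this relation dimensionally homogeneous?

Yes

V (voltage) has dimensions [I^-1 L^2 M T^-3].
R (resistance) has dimensions [I^-2 L^2 M T^-3].
I (current) has dimensions [I].

Left side: [I^-1 L^2 M T^-3]
Right side: [I^-1 L^2 M T^-3]

Both sides have the same dimensions, so the equation is dimensionally consistent.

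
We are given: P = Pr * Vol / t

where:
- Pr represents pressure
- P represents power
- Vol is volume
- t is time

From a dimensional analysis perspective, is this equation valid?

Yes

Pr (pressure) has dimensions [L^-1 M T^-2].
P (power) has dimensions [L^2 M T^-3].
Vol (volume) has dimensions [L^3].
t (time) has dimensions [T].

Left side: [L^2 M T^-3]
Right side: [L^2 M T^-3]

Both sides have the same dimensions, so the equation is dimensionally consistent.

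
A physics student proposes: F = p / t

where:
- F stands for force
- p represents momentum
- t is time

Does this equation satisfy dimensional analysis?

Yes

F (force) has dimensions [L M T^-2].
p (momentum) has dimensions [L M T^-1].
t (time) has dimensions [T].

Left side: [L M T^-2]
Right side: [L M T^-2]

Both sides have the same dimensions, so the equation is dimensionally consistent.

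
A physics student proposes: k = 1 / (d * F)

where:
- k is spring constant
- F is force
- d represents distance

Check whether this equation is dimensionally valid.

No

k (spring constant) has dimensions [M T^-2].
F (force) has dimensions [L M T^-2].
d (distance) has dimensions [L].

Left side: [M T^-2]
Right side: [L^-2 M^-1 T^2]

The two sides have different dimensions, so the equation is NOT dimensionally consistent.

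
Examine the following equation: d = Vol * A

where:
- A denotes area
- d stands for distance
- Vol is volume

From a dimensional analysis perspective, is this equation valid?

No

A (area) has dimensions [L^2].
d (distance) has dimensions [L].
Vol (volume) has dimensions [L^3].

Left side: [L]
Right side: [L^5]

The two sides have different dimensions, so the equation is NOT dimensionally consistent.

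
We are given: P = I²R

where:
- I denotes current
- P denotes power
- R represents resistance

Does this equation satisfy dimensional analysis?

Yes

I (current) has dimensions [I].
P (power) has dimensions [L^2 M T^-3].
R (resistance) has dimensions [I^-2 L^2 M T^-3].

Left side: [L^2 M T^-3]
Right side: [L^2 M T^-3]

Both sides have the same dimensions, so the equation is dimensionally consistent.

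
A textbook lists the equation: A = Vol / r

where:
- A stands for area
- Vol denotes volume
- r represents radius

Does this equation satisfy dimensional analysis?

Yes

A (area) has dimensions [L^2].
Vol (volume) has dimensions [L^3].
r (radius) has dimensions [L].

Left side: [L^2]
Right side: [L^2]

Both sides have the same dimensions, so the equation is dimensionally consistent.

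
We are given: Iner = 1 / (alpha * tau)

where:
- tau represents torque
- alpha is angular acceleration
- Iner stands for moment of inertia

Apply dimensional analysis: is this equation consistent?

No

tau (torque) has dimensions [L^2 M T^-2].
alpha (angular acceleration) has dimensions [T^-2].
Iner (moment of inertia) has dimensions [L^2 M].

Left side: [L^2 M]
Right side: [L^-2 M^-1 T^4]

The two sides have different dimensions, so the equation is NOT dimensionally consistent.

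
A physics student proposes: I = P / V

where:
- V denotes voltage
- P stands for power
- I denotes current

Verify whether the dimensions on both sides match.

Yes

V (voltage) has dimensions [I^-1 L^2 M T^-3].
P (power) has dimensions [L^2 M T^-3].
I (current) has dimensions [I].

Left side: [I]
Right side: [I]

Both sides have the same dimensions, so the equation is dimensionally consistent.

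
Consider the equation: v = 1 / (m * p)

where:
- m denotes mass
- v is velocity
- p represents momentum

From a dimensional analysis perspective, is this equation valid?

No

m (mass) has dimensions [M].
v (velocity) has dimensions [L T^-1].
p (momentum) has dimensions [L M T^-1].

Left side: [L T^-1]
Right side: [L^-1 M^-2 T]

The two sides have different dimensions, so the equation is NOT dimensionally consistent.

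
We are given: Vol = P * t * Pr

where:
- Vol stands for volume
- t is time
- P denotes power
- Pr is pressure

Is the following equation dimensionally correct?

No

Vol (volume) has dimensions [L^3].
t (time) has dimensions [T].
P (power) has dimensions [L^2 M T^-3].
Pr (pressure) has dimensions [L^-1 M T^-2].

Left side: [L^3]
Right side: [L M^2 T^-4]

The two sides have different dimensions, so the equation is NOT dimensionally consistent.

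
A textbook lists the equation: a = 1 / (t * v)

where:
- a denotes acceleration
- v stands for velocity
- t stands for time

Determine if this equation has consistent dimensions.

No

a (acceleration) has dimensions [L T^-2].
v (velocity) has dimensions [L T^-1].
t (time) has dimensions [T].

Left side: [L T^-2]
Right side: [L^-1]

The two sides have different dimensions, so the equation is NOT dimensionally consistent.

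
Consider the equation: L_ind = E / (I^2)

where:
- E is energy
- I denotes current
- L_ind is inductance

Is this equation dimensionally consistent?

Yes

E (energy) has dimensions [L^2 M T^-2].
I (current) has dimensions [I].
L_ind (inductance) has dimensions [I^-2 L^2 M T^-2].

Left side: [I^-2 L^2 M T^-2]
Right side: [I^-2 L^2 M T^-2]

Both sides have the same dimensions, so the equation is dimensionally consistent.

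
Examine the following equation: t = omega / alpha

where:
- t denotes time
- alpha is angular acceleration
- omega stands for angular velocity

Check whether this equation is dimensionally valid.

Yes

t (time) has dimensions [T].
alpha (angular acceleration) has dimensions [T^-2].
omega (angular velocity) has dimensions [T^-1].

Left side: [T]
Right side: [T]

Both sides have the same dimensions, so the equation is dimensionally consistent.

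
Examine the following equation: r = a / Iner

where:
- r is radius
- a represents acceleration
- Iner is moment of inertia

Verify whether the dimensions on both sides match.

No

r (radius) has dimensions [L].
a (acceleration) has dimensions [L T^-2].
Iner (moment of inertia) has dimensions [L^2 M].

Left side: [L]
Right side: [L^-1 M^-1 T^-2]

The two sides have different dimensions, so the equation is NOT dimensionally consistent.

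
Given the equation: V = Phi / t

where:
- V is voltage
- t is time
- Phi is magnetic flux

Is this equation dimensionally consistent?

Yes

V (voltage) has dimensions [I^-1 L^2 M T^-3].
t (time) has dimensions [T].
Phi (magnetic flux) has dimensions [I^-1 L^2 M T^-2].

Left side: [I^-1 L^2 M T^-3]
Right side: [I^-1 L^2 M T^-3]

Both sides have the same dimensions, so the equation is dimensionally consistent.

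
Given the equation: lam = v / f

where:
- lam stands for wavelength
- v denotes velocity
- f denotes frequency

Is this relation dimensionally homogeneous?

Yes

lam (wavelength) has dimensions [L].
v (velocity) has dimensions [L T^-1].
f (frequency) has dimensions [T^-1].

Left side: [L]
Right side: [L]

Both sides have the same dimensions, so the equation is dimensionally consistent.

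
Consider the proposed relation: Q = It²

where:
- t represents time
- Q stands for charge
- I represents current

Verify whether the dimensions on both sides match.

No

t (time) has dimensions [T].
Q (charge) has dimensions [I T].
I (current) has dimensions [I].

Left side: [I T]
Right side: [I T^2]

The two sides have different dimensions, so the equation is NOT dimensionally consistent.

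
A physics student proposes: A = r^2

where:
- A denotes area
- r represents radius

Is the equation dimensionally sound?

Yes

A (area) has dimensions [L^2].
r (radius) has dimensions [L].

Left side: [L^2]
Right side: [L^2]

Both sides have the same dimensions, so the equation is dimensionally consistent.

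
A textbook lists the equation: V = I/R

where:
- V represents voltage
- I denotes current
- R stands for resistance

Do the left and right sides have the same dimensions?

No

V (voltage) has dimensions [I^-1 L^2 M T^-3].
I (current) has dimensions [I].
R (resistance) has dimensions [I^-2 L^2 M T^-3].

Left side: [I^-1 L^2 M T^-3]
Right side: [I^3 L^-2 M^-1 T^3]

The two sides have different dimensions, so the equation is NOT dimensionally consistent.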